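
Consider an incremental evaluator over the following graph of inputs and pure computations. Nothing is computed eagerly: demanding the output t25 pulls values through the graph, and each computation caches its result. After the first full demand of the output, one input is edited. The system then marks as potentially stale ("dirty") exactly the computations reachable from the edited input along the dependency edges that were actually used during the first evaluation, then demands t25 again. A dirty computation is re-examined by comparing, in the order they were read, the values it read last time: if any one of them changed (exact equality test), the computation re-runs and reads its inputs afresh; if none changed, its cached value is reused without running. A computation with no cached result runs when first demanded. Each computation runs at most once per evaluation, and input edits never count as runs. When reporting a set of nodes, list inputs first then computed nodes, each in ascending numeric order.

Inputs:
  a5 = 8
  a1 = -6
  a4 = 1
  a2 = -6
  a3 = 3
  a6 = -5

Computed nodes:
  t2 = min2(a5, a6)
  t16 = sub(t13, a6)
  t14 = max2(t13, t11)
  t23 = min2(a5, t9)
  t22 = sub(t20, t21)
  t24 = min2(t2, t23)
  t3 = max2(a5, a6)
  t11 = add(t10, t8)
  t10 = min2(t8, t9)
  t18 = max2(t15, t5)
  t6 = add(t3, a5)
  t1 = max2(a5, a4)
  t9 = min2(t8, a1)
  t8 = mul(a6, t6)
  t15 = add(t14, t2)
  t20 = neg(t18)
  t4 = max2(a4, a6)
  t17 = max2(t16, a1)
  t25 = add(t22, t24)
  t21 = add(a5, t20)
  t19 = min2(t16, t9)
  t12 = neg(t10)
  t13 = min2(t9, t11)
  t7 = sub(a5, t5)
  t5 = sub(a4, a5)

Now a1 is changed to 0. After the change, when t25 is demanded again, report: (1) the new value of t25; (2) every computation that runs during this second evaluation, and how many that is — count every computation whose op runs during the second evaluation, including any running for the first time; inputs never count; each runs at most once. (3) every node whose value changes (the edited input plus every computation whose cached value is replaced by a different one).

t25 now evaluates to -88.
Run set: t9 (1 run).
Changed values: a1.
The important point: t9 recomputes to an identical value, and the output ends up unchanged.

Initial pass — values computed on the first demand:
  t2 = min2(8, -5) = -5
  t3 = max2(8, -5) = 8
  t5 = sub(1, 8) = -7
  t6 = add(8, 8) = 16
  t8 = mul(-5, 16) = -80
  t9 = min2(-80, -6) = -80
  t10 = min2(-80, -80) = -80
  t11 = add(-80, -80) = -160
  t13 = min2(-80, -160) = -160
  t14 = max2(-160, -160) = -160
  t15 = add(-160, -5) = -165
  t18 = max2(-165, -7) = -7
  t20 = neg(-7) = 7
  t21 = add(8, 7) = 15
  t22 = sub(7, 15) = -8
  t23 = min2(8, -80) = -80
  t24 = min2(-5, -80) = -80
  t25 = add(-8, -80) = -88

Second demand — change propagation:
  t9: re-runs because a1 -6->0; new result -80 (unchanged).
  t10: re-examined; everything it read last time is the same (t8 unchanged, t9 unchanged) — cache -80 kept, no run.
  t11: re-examined; everything it read last time is the same (t10 unchanged, t8 unchanged) — cache -160 kept, no run.
  t13: re-examined; everything it read last time is the same (t9 unchanged, t11 unchanged) — cache -160 kept, no run.
  t14: re-examined; everything it read last time is the same (t13 unchanged, t11 unchanged) — cache -160 kept, no run.
  t15: re-examined; everything it read last time is the same (t14 unchanged, t2 unchanged) — cache -165 kept, no run.
  t18: re-examined; everything it read last time is the same (t15 unchanged, t5 unchanged) — cache -7 kept, no run.
  t20: re-examined; everything it read last time is the same (t18 unchanged) — cache 7 kept, no run.
  t21: re-examined; everything it read last time is the same (a5 unchanged, t20 unchanged) — cache 15 kept, no run.
  t22: re-examined; everything it read last time is the same (t20 unchanged, t21 unchanged) — cache -8 kept, no run.
  t23: re-examined; everything it read last time is the same (a5 unchanged, t9 unchanged) — cache -80 kept, no run.
  t24: re-examined; everything it read last time is the same (t2 unchanged, t23 unchanged) — cache -80 kept, no run.
  t25: re-examined; everything it read last time is the same (t22 unchanged, t24 unchanged) — cache -88 kept, no run.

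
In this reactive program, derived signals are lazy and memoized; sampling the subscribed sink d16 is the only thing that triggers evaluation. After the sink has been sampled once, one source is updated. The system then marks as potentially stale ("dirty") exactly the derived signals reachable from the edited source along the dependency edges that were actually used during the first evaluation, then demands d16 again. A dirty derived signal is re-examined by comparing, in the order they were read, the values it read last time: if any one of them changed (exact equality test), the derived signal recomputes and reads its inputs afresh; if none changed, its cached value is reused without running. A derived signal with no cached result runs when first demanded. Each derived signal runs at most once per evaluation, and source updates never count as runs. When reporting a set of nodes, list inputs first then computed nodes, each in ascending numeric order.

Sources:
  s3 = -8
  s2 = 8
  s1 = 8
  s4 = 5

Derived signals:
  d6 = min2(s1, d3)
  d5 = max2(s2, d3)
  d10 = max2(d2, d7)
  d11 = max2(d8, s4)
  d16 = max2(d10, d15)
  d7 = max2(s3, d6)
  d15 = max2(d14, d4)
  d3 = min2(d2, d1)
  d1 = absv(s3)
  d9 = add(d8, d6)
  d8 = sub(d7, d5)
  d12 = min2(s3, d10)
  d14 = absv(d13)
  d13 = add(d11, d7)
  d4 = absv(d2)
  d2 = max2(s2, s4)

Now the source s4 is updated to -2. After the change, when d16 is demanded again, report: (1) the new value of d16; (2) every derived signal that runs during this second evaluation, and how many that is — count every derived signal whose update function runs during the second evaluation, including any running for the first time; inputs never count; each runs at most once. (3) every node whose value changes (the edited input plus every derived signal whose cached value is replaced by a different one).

First demand of the output computes:
  d1 = absv(-8) = 8
  d2 = max2(8, 5) = 8
  d3 = min2(8, 8) = 8
  d4 = absv(8) = 8
  d5 = max2(8, 8) = 8
  d6 = min2(8, 8) = 8
  d7 = max2(-8, 8) = 8
  d8 = sub(8, 8) = 0
  d10 = max2(8, 8) = 8
  d11 = max2(0, 5) = 5
  d13 = add(5, 8) = 13
  d14 = absv(13) = 13
  d15 = max2(13, 8) = 13
  d16 = max2(8, 13) = 13

After the edit, cleaning proceeds:
  d2: a read changed (s4 5->-2) — executes, giving 8 — identical to its old value.
  d3: dirty, but its reads are unchanged (d2 unchanged, d1 unchanged); cached 8 stands.
  d4: dirty, but its reads are unchanged (d2 unchanged); cached 8 stands.
  d5: dirty, but its reads are unchanged (s2 unchanged, d3 unchanged); cached 8 stands.
  d6: dirty, but its reads are unchanged (s1 unchanged, d3 unchanged); cached 8 stands.
  d7: dirty, but its reads are unchanged (s3 unchanged, d6 unchanged); cached 8 stands.
  d8: dirty, but its reads are unchanged (d7 unchanged, d5 unchanged); cached 0 stands.
  d10: dirty, but its reads are unchanged (d2 unchanged, d7 unchanged); cached 8 stands.
  d11: a read changed (s4 5->-2) — executes, giving 0.
  d13: a read changed (d11 5->0) — executes, giving 8.
  d14: a read changed (d13 13->8) — executes, giving 8.
  d15: a read changed (d14 13->8) — executes, giving 8.
  d16: a read changed (d15 13->8) — executes, giving 8.

Note where the cutoff bites: d3 is checked, finds nothing changed, and keeps its cache.

Demanding d16 again yields 8.
6 derived signals run: d2, d11, d13, d14, d15, d16.
The nodes whose values change: s4, d11, d13, d14, d15, d16.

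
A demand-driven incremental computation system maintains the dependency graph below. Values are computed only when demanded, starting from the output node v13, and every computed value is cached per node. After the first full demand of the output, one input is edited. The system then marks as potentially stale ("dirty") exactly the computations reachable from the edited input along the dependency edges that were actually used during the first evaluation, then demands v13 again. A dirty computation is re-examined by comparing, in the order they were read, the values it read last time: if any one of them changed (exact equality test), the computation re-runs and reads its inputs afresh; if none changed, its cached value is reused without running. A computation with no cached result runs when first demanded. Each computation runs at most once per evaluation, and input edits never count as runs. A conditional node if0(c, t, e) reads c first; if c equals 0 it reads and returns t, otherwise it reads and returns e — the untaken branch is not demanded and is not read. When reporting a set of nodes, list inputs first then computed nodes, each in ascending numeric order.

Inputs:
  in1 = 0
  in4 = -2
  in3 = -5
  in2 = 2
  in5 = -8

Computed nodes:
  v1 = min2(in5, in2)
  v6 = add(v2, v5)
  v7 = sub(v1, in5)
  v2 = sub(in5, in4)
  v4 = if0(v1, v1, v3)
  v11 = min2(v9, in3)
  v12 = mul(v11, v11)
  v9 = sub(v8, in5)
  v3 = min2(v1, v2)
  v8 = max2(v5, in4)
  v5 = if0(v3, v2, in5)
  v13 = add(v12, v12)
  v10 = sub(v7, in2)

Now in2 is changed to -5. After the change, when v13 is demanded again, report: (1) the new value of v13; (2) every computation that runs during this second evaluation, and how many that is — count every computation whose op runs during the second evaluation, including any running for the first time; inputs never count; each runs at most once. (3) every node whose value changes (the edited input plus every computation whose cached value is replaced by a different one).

First evaluation (everything demanded from the output):
  v1 = min2(-8, 2) = -8
  v2 = sub(-8, -2) = -6
  v3 = min2(-8, -6) = -8
  v5 = if0(v3=-8 -> else branch in5) = -8
  v8 = max2(-8, -2) = -2
  v9 = sub(-2, -8) = 6
  v11 = min2(6, -5) = -5
  v12 = mul(-5, -5) = 25
  v13 = add(25, 25) = 50

Propagation after the edit:
  v1: runs — in2 2->-5; result -8 (same value as before).
  v3: checked — values it read are unchanged (v1 unchanged, v2 unchanged); reused cached -8 without running.
  v5: checked — values it read are unchanged (v3 unchanged, in5 unchanged); reused cached -8 without running.
  v8: checked — values it read are unchanged (v5 unchanged, in4 unchanged); reused cached -2 without running.
  v9: checked — values it read are unchanged (v8 unchanged, in5 unchanged); reused cached 6 without running.
  v11: checked — values it read are unchanged (v9 unchanged, in3 unchanged); reused cached -5 without running.
  v12: checked — values it read are unchanged (v11 unchanged, v11 unchanged); reused cached 25 without running.
  v13: checked — values it read are unchanged (v12 unchanged, v12 unchanged); reused cached 50 without running.

Key observation: the change is absorbed at v1 — it re-runs but produces the same value, and the output's value is unchanged.

New value of v13: 50.
Computations that run: v1 — 1 in total.
Values that change: in2.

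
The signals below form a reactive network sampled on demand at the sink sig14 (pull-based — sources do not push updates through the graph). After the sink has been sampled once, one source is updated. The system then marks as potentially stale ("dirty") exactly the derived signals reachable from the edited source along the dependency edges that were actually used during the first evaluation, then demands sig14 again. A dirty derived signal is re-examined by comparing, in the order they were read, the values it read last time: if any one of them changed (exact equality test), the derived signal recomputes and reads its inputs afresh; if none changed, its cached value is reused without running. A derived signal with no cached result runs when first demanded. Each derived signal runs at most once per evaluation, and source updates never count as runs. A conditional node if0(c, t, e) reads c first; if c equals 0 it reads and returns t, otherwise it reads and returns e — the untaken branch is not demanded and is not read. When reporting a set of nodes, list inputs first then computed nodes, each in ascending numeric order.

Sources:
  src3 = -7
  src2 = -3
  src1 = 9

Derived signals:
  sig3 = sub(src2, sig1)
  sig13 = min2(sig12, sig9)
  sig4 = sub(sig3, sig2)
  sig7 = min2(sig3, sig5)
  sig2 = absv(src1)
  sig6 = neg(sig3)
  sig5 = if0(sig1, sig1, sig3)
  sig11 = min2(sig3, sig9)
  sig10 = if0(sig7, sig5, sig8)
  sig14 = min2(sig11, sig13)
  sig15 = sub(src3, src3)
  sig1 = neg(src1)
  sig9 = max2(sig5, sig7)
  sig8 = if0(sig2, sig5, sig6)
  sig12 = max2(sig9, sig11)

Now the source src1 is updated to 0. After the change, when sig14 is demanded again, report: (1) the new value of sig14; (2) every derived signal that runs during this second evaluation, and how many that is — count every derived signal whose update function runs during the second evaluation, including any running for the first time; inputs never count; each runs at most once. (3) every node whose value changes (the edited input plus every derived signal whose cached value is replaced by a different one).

sig14 now evaluates to -3.
Run set: sig1, sig3, sig5, sig7, sig9, sig11, sig12, sig13, sig14 (9 run).
Changed values: src1, sig1, sig3, sig5, sig7, sig9, sig11, sig12, sig13, sig14.

Initial pass — values computed on the first demand:
  sig1 = neg(9) = -9
  sig3 = sub(-3, -9) = 6
  sig5 = if0(sig1=-9 -> else branch sig3) = 6
  sig7 = min2(6, 6) = 6
  sig9 = max2(6, 6) = 6
  sig11 = min2(6, 6) = 6
  sig12 = max2(6, 6) = 6
  sig13 = min2(6, 6) = 6
  sig14 = min2(6, 6) = 6

Second demand — change propagation:
  sig1: re-runs because src1 9->0; new result 0.
  sig3: re-runs because sig1 -9->0; new result -3.
  sig5: re-runs because sig1 -9->0; sig3 6->-3; new result 0.
  sig7: re-runs because sig3 6->-3; sig5 6->0; new result -3.
  sig9: re-runs because sig5 6->0; sig7 6->-3; new result 0.
  sig11: re-runs because sig3 6->-3; sig9 6->0; new result -3.
  sig12: re-runs because sig9 6->0; sig11 6->-3; new result 0.
  sig13: re-runs because sig12 6->0; sig9 6->0; new result 0.
  sig14: re-runs because sig11 6->-3; sig13 6->0; new result -3.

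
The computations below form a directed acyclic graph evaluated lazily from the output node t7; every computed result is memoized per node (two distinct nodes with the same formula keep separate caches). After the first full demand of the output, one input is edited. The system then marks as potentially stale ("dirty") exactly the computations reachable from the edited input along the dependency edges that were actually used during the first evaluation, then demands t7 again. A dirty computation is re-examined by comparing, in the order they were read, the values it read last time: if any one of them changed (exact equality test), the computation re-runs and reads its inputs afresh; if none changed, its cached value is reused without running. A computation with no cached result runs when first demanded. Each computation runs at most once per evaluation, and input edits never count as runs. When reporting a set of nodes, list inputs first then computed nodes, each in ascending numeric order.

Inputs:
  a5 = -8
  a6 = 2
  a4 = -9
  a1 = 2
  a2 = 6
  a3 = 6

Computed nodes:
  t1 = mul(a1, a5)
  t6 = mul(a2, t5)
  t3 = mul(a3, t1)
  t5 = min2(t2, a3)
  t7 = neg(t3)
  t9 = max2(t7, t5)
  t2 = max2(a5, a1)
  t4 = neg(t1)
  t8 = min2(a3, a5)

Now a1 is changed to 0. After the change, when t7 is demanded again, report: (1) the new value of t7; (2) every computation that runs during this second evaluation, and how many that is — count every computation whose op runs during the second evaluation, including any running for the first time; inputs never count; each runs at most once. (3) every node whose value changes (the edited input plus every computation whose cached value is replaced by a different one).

First demand of the output computes:
  t1 = mul(2, -8) = -16
  t3 = mul(6, -16) = -96
  t7 = neg(-96) = 96

After the edit, cleaning proceeds:
  t1: a read changed (a1 2->0) — executes, giving 0.
  t3: a read changed (t1 -16->0) — executes, giving 0.
  t7: a read changed (t3 -96->0) — executes, giving 0.

Demanding t7 again yields 0.
3 computations run: t1, t3, t7.
The nodes whose values change: a1, t1, t3, t7.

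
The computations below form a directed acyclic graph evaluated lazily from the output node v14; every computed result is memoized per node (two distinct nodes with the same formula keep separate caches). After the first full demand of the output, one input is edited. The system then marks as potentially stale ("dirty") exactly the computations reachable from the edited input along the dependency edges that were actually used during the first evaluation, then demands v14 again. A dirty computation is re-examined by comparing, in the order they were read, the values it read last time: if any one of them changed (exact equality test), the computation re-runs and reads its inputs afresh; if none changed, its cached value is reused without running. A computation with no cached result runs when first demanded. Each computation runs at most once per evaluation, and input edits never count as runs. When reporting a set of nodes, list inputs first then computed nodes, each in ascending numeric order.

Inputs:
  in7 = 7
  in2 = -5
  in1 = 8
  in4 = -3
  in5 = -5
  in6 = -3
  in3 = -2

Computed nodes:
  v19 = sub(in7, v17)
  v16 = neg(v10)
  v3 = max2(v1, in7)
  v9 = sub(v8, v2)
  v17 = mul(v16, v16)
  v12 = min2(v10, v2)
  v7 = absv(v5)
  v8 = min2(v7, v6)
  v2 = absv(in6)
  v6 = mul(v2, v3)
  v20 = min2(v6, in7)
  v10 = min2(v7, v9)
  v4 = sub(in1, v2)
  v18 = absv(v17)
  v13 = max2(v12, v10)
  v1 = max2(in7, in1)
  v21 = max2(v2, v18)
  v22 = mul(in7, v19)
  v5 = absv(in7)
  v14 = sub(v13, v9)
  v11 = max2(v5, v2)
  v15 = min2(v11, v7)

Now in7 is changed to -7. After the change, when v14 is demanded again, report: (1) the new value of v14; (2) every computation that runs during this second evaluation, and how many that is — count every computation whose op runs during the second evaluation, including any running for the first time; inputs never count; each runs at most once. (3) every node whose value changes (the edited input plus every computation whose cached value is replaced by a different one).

Demanding v14 again yields 0.
3 computations run: v1, v3, v5.
The nodes whose values change: in7.
Note where the cutoff bites: v6 is checked, finds nothing changed, and keeps its cache.

First demand of the output computes:
  v1 = max2(7, 8) = 8
  v2 = absv(-3) = 3
  v3 = max2(8, 7) = 8
  v5 = absv(7) = 7
  v6 = mul(3, 8) = 24
  v7 = absv(7) = 7
  v8 = min2(7, 24) = 7
  v9 = sub(7, 3) = 4
  v10 = min2(7, 4) = 4
  v12 = min2(4, 3) = 3
  v13 = max2(3, 4) = 4
  v14 = sub(4, 4) = 0

After the edit, cleaning proceeds:
  v1: a read changed (in7 7->-7) — executes, giving 8 — identical to its old value.
  v3: a read changed (in7 7->-7) — executes, giving 8 — identical to its old value.
  v5: a read changed (in7 7->-7) — executes, giving 7 — identical to its old value.
  v6: dirty, but its reads are unchanged (v2 unchanged, v3 unchanged); cached 24 stands.
  v7: dirty, but its reads are unchanged (v5 unchanged); cached 7 stands.
  v8: dirty, but its reads are unchanged (v7 unchanged, v6 unchanged); cached 7 stands.
  v9: dirty, but its reads are unchanged (v8 unchanged, v2 unchanged); cached 4 stands.
  v10: dirty, but its reads are unchanged (v7 unchanged, v9 unchanged); cached 4 stands.
  v12: dirty, but its reads are unchanged (v10 unchanged, v2 unchanged); cached 3 stands.
  v13: dirty, but its reads are unchanged (v12 unchanged, v10 unchanged); cached 4 stands.
  v14: dirty, but its reads are unchanged (v13 unchanged, v9 unchanged); cached 0 stands.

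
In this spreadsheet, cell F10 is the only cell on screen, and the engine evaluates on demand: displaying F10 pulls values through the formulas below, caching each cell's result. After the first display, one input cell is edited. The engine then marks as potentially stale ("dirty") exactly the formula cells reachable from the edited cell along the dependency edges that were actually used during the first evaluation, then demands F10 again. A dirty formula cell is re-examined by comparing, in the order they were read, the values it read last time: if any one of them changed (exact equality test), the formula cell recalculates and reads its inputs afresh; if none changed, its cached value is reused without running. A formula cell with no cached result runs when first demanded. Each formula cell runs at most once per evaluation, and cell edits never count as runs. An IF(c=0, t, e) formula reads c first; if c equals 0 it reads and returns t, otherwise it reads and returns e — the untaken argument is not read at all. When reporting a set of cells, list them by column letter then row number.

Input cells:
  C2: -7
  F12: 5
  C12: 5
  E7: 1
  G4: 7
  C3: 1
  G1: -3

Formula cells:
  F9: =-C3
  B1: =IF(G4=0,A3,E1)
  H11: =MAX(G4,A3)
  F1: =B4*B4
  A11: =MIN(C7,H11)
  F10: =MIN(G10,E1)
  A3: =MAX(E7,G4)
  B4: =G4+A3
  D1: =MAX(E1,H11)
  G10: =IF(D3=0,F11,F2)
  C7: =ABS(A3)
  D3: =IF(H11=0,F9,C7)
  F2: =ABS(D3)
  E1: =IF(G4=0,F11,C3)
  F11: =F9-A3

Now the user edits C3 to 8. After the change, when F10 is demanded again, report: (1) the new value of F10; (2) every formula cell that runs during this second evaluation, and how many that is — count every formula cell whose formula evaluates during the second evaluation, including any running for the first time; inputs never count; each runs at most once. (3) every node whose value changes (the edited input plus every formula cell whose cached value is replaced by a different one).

F10 now evaluates to 7.
Run set: E1, F10 (2 run).
Changed values: C3, E1, F10.

Initial pass — values computed on the first demand:
  A3 = MAX(1, 7) = 7
  C7 = ABS(7) = 7
  E1 = IF(G4=0: G4=7 -> else branch C3) = 1
  H11 = MAX(7, 7) = 7
  D3 = IF(H11=0: H11=7 -> else branch C7) = 7
  F2 = ABS(7) = 7
  G10 = IF(D3=0: D3=7 -> else branch F2) = 7
  F10 = MIN(7, 1) = 1

Second demand — change propagation:
  E1: re-runs because C3 1->8; new result 8.
  F10: re-runs because E1 1->8; new result 7.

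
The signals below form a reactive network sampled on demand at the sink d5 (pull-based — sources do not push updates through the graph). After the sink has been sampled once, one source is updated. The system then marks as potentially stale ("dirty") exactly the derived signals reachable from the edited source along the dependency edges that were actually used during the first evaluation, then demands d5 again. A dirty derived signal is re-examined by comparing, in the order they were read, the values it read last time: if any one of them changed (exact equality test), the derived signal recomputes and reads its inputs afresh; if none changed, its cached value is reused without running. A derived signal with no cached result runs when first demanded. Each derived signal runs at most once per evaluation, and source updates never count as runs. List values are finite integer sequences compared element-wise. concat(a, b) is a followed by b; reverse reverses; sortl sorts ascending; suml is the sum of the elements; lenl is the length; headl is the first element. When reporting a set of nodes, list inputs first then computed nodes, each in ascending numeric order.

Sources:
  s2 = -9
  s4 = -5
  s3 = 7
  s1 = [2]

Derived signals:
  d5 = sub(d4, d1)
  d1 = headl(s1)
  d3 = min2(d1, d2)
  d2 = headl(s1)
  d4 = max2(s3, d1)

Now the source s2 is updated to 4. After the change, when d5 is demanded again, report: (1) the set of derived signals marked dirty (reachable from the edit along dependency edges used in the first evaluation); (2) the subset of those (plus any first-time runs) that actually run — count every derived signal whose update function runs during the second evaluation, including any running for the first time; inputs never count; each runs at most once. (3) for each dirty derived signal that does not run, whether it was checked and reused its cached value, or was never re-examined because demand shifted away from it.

Initial pass — values computed on the first demand:
  d1 = headl([2]) = 2
  d4 = max2(7, 2) = 7
  d5 = sub(7, 2) = 5

Second demand — change propagation:
  no demanded computation ever read s2, so the edit dirties nothing and nothing runs.

The important point: nothing the output needs ever reads s2, so the edit is invisible to it.

Dirty set: none.
Run set: none (0 run).
All dirty derived signals ended up running.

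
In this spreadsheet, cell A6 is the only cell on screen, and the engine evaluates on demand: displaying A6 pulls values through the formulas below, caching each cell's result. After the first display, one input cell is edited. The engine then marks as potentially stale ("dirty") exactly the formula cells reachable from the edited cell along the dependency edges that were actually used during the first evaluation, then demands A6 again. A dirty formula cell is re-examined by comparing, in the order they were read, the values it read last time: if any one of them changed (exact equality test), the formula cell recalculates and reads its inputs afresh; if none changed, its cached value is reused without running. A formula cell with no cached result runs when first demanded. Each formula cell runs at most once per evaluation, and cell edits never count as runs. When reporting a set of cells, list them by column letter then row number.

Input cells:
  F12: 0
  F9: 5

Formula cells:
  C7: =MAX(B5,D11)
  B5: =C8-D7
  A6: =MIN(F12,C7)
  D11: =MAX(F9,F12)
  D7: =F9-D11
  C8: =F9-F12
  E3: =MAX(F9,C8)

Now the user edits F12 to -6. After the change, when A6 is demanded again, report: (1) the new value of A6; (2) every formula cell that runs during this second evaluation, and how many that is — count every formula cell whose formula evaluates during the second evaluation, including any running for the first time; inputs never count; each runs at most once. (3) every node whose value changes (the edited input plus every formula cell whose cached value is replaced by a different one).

Initial pass — values computed on the first demand:
  C8 = 5 - 0 = 5
  D11 = MAX(5, 0) = 5
  D7 = 5 - 5 = 0
  B5 = 5 - 0 = 5
  C7 = MAX(5, 5) = 5
  A6 = MIN(0, 5) = 0

Second demand — change propagation:
  C8: re-runs because F12 0->-6; new result 11.
  D11: re-runs because F12 0->-6; new result 5 (unchanged).
  D7: re-examined; everything it read last time is the same (F9 unchanged, D11 unchanged) — cache 0 kept, no run.
  B5: re-runs because C8 5->11; new result 11.
  C7: re-runs because B5 5->11; new result 11.
  A6: re-runs because F12 0->-6; C7 5->11; new result -6.

The important point: at D7 every value read last time is unchanged, so the dirty flag clears without a run.

A6 now evaluates to -6.
Run set: A6, B5, C7, C8, D11 (5 run).
Changed values: A6, B5, C7, C8, F12.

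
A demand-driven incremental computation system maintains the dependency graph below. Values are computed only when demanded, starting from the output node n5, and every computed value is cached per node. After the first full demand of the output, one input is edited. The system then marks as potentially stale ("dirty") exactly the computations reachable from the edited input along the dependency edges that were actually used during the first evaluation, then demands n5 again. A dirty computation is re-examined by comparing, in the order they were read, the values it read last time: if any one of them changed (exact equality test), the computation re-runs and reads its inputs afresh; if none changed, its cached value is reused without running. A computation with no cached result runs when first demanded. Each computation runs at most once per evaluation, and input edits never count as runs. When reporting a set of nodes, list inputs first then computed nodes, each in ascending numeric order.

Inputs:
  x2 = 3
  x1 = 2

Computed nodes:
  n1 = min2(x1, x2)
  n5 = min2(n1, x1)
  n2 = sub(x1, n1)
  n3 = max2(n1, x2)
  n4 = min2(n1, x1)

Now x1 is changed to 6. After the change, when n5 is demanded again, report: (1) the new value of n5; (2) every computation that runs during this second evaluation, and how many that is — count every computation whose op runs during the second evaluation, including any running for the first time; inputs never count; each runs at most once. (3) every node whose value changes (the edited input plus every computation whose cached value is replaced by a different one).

First evaluation (everything demanded from the output):
  n1 = min2(2, 3) = 2
  n5 = min2(2, 2) = 2

Propagation after the edit:
  n1: runs — x1 2->6; result 3.
  n5: runs — n1 2->3; x1 2->6; result 3.

New value of n5: 3.
Computations that run: n1, n5 — 2 in total.
Values that change: x1, n1, n5.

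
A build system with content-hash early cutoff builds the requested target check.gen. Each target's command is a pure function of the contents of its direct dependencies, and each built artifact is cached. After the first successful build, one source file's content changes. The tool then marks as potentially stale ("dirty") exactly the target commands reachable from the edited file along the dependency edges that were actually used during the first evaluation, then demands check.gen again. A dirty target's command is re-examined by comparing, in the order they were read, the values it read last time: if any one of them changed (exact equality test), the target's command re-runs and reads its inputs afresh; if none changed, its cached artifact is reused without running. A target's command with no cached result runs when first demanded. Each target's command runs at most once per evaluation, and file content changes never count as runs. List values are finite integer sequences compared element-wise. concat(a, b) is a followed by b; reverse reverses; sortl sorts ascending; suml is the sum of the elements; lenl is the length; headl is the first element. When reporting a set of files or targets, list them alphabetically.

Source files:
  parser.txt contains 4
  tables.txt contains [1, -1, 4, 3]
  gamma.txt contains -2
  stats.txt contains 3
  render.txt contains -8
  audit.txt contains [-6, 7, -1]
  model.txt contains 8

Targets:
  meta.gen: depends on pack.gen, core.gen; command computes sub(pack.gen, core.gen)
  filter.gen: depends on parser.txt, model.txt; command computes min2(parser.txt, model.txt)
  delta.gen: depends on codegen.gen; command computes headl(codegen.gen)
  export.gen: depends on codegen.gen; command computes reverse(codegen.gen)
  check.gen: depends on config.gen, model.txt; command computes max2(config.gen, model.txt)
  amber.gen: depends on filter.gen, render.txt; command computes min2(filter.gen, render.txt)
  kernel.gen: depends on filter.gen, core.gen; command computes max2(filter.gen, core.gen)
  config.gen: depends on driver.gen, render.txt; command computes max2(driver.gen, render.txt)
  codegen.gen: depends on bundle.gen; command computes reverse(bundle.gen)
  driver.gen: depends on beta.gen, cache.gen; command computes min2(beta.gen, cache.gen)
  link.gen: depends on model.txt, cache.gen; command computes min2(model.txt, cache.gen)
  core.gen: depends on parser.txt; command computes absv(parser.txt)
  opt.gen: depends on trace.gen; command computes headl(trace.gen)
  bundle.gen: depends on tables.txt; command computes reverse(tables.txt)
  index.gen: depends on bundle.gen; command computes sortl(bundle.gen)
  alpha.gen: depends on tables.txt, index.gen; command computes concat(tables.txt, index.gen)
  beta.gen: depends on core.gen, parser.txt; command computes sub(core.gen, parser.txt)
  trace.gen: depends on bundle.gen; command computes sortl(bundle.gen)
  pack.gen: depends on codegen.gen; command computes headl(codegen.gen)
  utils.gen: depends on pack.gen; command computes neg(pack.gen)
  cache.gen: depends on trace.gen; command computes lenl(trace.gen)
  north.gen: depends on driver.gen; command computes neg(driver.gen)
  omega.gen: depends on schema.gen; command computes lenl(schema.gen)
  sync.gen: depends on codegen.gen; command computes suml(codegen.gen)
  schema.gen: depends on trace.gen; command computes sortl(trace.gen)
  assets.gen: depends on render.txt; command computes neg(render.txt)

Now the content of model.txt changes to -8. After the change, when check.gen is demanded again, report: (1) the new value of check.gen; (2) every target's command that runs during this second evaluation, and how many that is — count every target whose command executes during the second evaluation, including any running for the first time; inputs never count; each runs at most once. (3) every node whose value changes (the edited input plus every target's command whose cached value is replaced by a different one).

First evaluation (everything demanded from the output):
  bundle.gen = reverse([1, -1, 4, 3]) = [3, 4, -1, 1]
  core.gen = absv(4) = 4
  beta.gen = sub(4, 4) = 0
  trace.gen = sortl([3, 4, -1, 1]) = [-1, 1, 3, 4]
  cache.gen = lenl([-1, 1, 3, 4]) = 4
  driver.gen = min2(0, 4) = 0
  config.gen = max2(0, -8) = 0
  check.gen = max2(0, 8) = 8

Propagation after the edit:
  check.gen: runs — model.txt 8->-8; result 0.

New value of check.gen: 0.
Target commands that run: check.gen — 1 in total.
Values that change: check.gen, model.txt.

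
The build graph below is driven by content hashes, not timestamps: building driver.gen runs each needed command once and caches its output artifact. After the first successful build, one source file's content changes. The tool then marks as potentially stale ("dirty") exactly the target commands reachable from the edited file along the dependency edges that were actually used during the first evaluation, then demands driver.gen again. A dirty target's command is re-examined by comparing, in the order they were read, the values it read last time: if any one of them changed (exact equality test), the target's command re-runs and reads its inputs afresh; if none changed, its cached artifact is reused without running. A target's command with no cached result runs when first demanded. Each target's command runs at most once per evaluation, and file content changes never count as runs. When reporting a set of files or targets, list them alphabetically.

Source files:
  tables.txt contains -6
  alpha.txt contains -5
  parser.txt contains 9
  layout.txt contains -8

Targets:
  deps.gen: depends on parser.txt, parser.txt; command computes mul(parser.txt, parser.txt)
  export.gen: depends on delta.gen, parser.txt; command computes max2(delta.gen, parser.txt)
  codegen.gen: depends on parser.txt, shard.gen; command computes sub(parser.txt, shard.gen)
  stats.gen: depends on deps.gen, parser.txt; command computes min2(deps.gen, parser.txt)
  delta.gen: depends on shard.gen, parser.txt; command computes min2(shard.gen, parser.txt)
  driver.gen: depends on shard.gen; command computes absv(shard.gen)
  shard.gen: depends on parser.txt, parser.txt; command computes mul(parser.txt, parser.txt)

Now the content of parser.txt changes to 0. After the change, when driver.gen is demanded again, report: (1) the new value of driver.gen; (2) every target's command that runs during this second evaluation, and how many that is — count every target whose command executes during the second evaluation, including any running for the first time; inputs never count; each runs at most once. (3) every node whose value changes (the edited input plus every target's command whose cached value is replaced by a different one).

driver.gen now evaluates to 0.
Run set: driver.gen, shard.gen (2 run).
Changed values: driver.gen, parser.txt, shard.gen.

Initial pass — values computed on the first demand:
  shard.gen = mul(9, 9) = 81
  driver.gen = absv(81) = 81

Second demand — change propagation:
  shard.gen: re-runs because parser.txt 9->0; parser.txt 9->0; new result 0.
  driver.gen: re-runs because shard.gen 81->0; new result 0.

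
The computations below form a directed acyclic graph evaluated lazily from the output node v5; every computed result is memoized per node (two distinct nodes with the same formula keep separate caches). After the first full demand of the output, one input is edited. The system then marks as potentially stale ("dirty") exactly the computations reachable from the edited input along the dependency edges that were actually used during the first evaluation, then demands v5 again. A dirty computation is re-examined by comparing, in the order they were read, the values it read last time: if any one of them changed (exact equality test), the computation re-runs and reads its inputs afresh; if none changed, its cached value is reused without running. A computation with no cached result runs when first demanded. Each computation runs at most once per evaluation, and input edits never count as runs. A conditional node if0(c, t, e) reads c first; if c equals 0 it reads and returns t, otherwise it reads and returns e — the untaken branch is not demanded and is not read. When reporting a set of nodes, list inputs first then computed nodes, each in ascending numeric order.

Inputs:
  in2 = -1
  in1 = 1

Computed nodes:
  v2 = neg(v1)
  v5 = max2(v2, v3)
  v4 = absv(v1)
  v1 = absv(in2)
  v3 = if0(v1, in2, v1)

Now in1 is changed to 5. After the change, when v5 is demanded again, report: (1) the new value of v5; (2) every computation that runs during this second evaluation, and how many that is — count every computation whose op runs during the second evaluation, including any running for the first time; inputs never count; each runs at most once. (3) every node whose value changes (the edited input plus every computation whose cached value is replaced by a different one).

Demanding v5 again yields 1.
0 computations run: none.
The nodes whose values change: in1.
Note the shortcut — nothing in the graph depends on in1 at all, so no recomputation happens.

First demand of the output computes:
  v1 = absv(-1) = 1
  v2 = neg(1) = -1
  v3 = if0(v1=1 -> else branch v1) = 1
  v5 = max2(-1, 1) = 1

After the edit, cleaning proceeds:
  no node depends on in1 at all; the second demand re-runs nothing.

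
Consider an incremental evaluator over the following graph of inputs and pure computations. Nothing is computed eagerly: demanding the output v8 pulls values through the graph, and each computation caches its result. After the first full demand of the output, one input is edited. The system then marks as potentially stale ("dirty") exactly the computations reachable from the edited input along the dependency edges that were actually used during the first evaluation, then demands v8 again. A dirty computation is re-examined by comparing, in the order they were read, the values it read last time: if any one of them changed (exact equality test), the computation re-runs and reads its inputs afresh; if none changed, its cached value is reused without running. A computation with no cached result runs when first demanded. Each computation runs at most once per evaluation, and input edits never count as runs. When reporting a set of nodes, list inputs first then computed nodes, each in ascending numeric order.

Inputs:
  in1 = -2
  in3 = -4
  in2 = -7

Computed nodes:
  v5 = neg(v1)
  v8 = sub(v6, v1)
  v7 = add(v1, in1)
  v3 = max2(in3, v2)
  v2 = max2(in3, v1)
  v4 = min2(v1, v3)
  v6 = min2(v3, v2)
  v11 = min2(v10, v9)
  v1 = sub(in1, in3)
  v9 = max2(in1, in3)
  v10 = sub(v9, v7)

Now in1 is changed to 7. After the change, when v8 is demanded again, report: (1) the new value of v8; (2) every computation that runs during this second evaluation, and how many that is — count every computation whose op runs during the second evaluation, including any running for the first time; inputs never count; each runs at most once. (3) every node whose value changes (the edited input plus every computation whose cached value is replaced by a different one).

Initial pass — values computed on the first demand:
  v1 = sub(-2, -4) = 2
  v2 = max2(-4, 2) = 2
  v3 = max2(-4, 2) = 2
  v6 = min2(2, 2) = 2
  v8 = sub(2, 2) = 0

Second demand — change propagation:
  v1: re-runs because in1 -2->7; new result 11.
  v2: re-runs because v1 2->11; new result 11.
  v3: re-runs because v2 2->11; new result 11.
  v6: re-runs because v3 2->11; v2 2->11; new result 11.
  v8: re-runs because v6 2->11; v1 2->11; new result 0 (unchanged).

v8 now evaluates to 0.
Run set: v1, v2, v3, v6, v8 (5 run).
Changed values: in1, v1, v2, v3, v6.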